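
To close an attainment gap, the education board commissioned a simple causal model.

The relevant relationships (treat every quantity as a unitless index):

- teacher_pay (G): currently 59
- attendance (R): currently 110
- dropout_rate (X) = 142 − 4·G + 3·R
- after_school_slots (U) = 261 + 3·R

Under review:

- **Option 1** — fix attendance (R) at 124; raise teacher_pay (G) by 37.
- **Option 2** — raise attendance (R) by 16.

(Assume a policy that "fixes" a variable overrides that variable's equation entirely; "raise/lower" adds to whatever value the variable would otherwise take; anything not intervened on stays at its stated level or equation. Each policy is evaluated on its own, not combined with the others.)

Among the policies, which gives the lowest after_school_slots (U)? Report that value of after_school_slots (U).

Option 1 (R := 124, G + 37):
  R = 124
  U = 261 + 3·124 = 633
Option 2 (R + 16):
  R = 110 + 16 = 126
  U = 261 + 3·126 = 639
Comparing — Option 1: U=633, Option 2: U=639. Lowest is 633 (Option 1).

633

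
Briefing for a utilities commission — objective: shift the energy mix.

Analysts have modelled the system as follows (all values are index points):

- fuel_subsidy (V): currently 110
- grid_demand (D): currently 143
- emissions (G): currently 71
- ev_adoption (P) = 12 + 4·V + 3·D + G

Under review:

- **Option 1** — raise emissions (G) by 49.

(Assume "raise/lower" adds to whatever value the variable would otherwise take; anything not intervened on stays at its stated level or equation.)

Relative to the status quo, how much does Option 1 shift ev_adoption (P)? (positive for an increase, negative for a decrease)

Baseline:
  V = 110
  D = 143
  G = 71
  P = 12 + 4·110 + 3·143 + 71 = 952
Option 1 (G + 49):
  V = 110
  D = 143
  G = 71 + 49 = 120
  P = 12 + 4·110 + 3·143 + 120 = 1001
Change in P: 1001 − 952 = 49

49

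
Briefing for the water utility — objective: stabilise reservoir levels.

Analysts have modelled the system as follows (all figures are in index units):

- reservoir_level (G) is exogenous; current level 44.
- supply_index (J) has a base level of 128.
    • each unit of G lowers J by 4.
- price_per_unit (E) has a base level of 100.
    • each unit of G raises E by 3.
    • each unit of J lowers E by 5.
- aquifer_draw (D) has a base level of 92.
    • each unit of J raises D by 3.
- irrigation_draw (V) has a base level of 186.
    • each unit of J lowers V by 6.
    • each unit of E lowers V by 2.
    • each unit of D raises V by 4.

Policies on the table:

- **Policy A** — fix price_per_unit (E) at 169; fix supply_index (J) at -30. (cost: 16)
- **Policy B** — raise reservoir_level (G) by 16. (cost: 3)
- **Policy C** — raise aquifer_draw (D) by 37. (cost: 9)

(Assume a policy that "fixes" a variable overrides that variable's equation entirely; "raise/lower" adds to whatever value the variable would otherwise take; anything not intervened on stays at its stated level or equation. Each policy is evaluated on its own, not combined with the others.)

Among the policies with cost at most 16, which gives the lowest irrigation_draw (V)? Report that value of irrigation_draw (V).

-1798

Policy A (E := 169, J := -30):
  G = 44
  J = -30
  E = 169
  D = 92 + 3·(-30) = 2
  V = 186 − 6·(-30) − 2·169 + 4·2 = 36
Policy B (G + 16):
  G = 44 + 16 = 60
  J = 128 − 4·60 = -112
  E = 100 + 3·60 − 5·(-112) = 840
  D = 92 + 3·(-112) = -244
  V = 186 − 6·(-112) − 2·840 + 4·(-244) = -1798
Policy C (D + 37):
  G = 44
  J = 128 − 4·44 = -48
  E = 100 + 3·44 − 5·(-48) = 472
  D = 92 + 3·(-48) (+37 from intervention) = -15
  V = 186 − 6·(-48) − 2·472 + 4·(-15) = -530
Comparing — Policy A: V=36, Policy B: V=-1798, Policy C: V=-530. Lowest is -1798 (Policy B).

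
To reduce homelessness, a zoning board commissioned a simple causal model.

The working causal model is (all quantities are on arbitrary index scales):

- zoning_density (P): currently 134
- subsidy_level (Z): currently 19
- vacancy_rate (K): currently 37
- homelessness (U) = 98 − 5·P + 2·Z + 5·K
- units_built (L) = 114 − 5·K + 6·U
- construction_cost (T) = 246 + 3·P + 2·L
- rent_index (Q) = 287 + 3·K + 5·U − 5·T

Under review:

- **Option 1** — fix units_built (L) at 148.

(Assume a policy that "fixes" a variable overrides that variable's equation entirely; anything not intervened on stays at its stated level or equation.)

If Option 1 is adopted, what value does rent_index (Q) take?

Option 1 (L := 148):
  P = 134
  Z = 19
  K = 37
  U = 98 − 5·134 + 2·19 + 5·37 = -349
  L = 148
  T = 246 + 3·134 + 2·148 = 944
  Q = 287 + 3·37 + 5·(-349) − 5·944 = -6067

-6067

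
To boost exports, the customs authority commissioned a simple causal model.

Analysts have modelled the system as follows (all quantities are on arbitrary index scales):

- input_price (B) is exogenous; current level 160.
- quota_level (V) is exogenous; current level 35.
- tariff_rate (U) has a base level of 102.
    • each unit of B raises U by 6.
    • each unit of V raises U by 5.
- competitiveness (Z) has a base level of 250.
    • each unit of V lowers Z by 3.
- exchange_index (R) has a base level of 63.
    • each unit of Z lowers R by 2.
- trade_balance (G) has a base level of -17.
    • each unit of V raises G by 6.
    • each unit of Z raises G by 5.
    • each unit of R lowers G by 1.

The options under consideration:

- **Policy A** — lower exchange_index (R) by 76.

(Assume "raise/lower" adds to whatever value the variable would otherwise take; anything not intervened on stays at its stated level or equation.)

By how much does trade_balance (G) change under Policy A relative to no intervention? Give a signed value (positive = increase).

76

Baseline:
  V = 35
  Z = 250 − 3·35 = 145
  R = 63 − 2·145 = -227
  G = -17 + 6·35 + 5·145 − (-227) = 1145
Policy A (R − 76):
  V = 35
  Z = 250 − 3·35 = 145
  R = 63 − 2·145 (−76 from intervention) = -303
  G = -17 + 6·35 + 5·145 − (-303) = 1221
Change in G: 1221 − 1145 = 76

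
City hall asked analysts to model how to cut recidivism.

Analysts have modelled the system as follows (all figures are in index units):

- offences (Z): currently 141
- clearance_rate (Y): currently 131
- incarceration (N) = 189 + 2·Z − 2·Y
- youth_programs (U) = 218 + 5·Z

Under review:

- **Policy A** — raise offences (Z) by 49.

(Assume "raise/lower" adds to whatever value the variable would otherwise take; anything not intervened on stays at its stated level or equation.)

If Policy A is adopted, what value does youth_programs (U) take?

Policy A (Z + 49):
  Z = 141 + 49 = 190
  U = 218 + 5·190 = 1168

1168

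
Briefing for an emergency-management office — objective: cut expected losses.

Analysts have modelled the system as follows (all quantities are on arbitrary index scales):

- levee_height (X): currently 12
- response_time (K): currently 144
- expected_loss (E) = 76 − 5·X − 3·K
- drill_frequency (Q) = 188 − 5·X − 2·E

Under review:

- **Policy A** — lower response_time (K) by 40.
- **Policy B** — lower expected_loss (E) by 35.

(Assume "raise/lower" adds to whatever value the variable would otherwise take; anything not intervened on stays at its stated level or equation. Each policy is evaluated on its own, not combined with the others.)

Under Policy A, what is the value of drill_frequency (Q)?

Policy A (K − 40):
  X = 12
  K = 144 − 40 = 104
  E = 76 − 5·12 − 3·104 = -296
  Q = 188 − 5·12 − 2·(-296) = 720

720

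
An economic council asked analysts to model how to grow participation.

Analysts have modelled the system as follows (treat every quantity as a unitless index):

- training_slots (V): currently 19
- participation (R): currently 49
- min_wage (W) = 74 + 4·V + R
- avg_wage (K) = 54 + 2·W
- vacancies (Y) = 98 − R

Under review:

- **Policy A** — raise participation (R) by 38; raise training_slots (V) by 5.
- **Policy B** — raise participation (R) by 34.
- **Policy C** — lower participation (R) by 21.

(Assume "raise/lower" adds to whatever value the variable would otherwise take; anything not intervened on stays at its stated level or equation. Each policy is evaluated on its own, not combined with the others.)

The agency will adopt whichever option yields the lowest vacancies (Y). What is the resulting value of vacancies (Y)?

Policy A (R + 38, V + 5):
  R = 49 + 38 = 87
  Y = 98 − 87 = 11
Policy B (R + 34):
  R = 49 + 34 = 83
  Y = 98 − 83 = 15
Policy C (R − 21):
  R = 49 − 21 = 28
  Y = 98 − 28 = 70
Comparing — Policy A: Y=11, Policy B: Y=15, Policy C: Y=70. Lowest is 11 (Policy A).

11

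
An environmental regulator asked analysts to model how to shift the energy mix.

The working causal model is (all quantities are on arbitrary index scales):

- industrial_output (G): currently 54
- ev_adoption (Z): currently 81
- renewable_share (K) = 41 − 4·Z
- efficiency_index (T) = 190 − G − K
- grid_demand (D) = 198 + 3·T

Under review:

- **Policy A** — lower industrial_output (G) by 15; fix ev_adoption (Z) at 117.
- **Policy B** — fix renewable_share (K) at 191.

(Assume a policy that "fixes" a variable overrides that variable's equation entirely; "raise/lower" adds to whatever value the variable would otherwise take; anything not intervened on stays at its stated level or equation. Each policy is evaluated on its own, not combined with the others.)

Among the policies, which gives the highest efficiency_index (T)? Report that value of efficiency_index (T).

Policy A (G − 15, Z := 117):
  G = 54 − 15 = 39
  Z = 117
  K = 41 − 4·117 = -427
  T = 190 − 39 − (-427) = 578
Policy B (K := 191):
  G = 54
  Z = 81
  K = 191
  T = 190 − 54 − 191 = -55
Comparing — Policy A: T=578, Policy B: T=-55. Highest is 578 (Policy A).

578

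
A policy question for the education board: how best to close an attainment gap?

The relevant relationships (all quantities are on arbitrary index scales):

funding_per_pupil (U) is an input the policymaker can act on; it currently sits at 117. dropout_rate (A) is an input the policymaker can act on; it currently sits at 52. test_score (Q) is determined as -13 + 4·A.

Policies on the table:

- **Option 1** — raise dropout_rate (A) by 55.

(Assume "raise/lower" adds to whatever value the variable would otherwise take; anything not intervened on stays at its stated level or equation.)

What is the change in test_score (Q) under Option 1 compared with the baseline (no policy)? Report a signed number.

Baseline:
  A = 52
  Q = -13 + 4·52 = 195
Option 1 (A + 55):
  A = 52 + 55 = 107
  Q = -13 + 4·107 = 415
Change in Q: 415 − 195 = 220

220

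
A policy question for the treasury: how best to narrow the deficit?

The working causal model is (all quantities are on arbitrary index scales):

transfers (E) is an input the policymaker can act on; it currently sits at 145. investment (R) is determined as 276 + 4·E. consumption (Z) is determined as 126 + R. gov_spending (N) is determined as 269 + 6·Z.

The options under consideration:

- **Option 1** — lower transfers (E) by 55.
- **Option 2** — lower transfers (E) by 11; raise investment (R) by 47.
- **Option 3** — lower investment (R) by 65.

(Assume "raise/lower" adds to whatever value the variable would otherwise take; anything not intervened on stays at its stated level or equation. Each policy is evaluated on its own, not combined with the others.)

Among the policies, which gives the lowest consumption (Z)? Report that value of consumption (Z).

Option 1 (E − 55):
  E = 145 − 55 = 90
  R = 276 + 4·90 = 636
  Z = 126 + 636 = 762
Option 2 (E − 11, R + 47):
  E = 145 − 11 = 134
  R = 276 + 4·134 (+47 from intervention) = 859
  Z = 126 + 859 = 985
Option 3 (R − 65):
  E = 145
  R = 276 + 4·145 (−65 from intervention) = 791
  Z = 126 + 791 = 917
Comparing — Option 1: Z=762, Option 2: Z=985, Option 3: Z=917. Lowest is 762 (Option 1).

762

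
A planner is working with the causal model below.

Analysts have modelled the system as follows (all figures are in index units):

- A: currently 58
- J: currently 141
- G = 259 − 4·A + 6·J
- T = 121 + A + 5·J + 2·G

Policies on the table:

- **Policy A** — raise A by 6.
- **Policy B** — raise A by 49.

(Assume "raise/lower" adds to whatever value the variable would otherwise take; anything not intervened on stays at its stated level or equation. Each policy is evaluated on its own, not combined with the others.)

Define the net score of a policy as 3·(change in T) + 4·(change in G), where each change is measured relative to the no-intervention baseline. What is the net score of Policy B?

-1813

Baseline:
  A = 58
  J = 141
  G = 259 − 4·58 + 6·141 = 873
  T = 121 + 58 + 5·141 + 2·873 = 2630
Policy B (A + 49):
  A = 58 + 49 = 107
  J = 141
  G = 259 − 4·107 + 6·141 = 677
  T = 121 + 107 + 5·141 + 2·677 = 2287
ΔT = 2287 − 2630 = -343; ΔG = 677 − 873 = -196
Score = 3·(-343) + 4·(-196) = -1813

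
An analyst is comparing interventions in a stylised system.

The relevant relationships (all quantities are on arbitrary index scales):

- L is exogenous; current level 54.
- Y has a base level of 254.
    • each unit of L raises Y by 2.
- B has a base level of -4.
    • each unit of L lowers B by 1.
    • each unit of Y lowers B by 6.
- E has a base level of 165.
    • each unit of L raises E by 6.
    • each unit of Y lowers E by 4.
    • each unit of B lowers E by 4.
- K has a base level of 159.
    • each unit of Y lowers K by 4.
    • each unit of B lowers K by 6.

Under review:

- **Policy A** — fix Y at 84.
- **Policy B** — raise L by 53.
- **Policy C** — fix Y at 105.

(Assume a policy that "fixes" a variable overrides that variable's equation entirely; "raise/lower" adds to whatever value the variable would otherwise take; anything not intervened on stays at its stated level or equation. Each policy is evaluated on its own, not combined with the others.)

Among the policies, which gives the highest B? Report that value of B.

-562

Policy A (Y := 84):
  L = 54
  Y = 84
  B = -4 − 54 − 6·84 = -562
Policy B (L + 53):
  L = 54 + 53 = 107
  Y = 254 + 2·107 = 468
  B = -4 − 107 − 6·468 = -2919
Policy C (Y := 105):
  L = 54
  Y = 105
  B = -4 − 54 − 6·105 = -688
Comparing — Policy A: B=-562, Policy B: B=-2919, Policy C: B=-688. Highest is -562 (Policy A).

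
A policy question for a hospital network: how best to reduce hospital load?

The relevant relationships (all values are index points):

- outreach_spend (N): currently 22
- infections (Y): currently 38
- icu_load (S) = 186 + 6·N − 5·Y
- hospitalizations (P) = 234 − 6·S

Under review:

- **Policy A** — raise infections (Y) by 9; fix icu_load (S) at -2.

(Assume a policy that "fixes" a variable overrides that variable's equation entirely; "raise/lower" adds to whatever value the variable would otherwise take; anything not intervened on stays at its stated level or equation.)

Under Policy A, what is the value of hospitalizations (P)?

Policy A (Y + 9, S := -2):
  N = 22
  Y = 38 + 9 = 47
  S = -2
  P = 234 − 6·(-2) = 246

246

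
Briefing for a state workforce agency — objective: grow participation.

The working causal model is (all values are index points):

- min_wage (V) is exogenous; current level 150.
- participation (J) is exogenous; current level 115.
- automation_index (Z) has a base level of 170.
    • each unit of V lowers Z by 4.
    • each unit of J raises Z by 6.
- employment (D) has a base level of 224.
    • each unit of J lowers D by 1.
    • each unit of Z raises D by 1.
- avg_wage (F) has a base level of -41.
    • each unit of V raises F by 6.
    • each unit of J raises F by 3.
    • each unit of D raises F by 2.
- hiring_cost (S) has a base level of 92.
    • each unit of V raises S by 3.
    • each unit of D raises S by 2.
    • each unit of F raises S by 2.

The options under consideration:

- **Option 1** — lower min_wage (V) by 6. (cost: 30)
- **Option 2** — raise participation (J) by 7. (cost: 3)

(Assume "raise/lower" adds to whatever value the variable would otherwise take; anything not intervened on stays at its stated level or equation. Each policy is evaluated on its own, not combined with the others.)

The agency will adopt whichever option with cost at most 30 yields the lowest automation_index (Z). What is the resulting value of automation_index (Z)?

Option 1 (V − 6):
  V = 150 − 6 = 144
  J = 115
  Z = 170 − 4·144 + 6·115 = 284
Option 2 (J + 7):
  V = 150
  J = 115 + 7 = 122
  Z = 170 − 4·150 + 6·122 = 302
Comparing — Option 1: Z=284, Option 2: Z=302. Lowest is 284 (Option 1).

284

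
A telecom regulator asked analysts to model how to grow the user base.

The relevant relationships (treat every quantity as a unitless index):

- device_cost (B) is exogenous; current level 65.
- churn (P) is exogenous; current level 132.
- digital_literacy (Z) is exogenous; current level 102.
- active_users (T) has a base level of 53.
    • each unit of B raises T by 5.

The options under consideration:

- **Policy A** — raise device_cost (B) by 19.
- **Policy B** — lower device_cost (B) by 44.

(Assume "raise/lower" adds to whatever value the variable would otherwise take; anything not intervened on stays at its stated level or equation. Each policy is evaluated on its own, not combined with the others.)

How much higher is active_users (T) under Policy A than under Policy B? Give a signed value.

315

Policy A (B + 19):
  B = 65 + 19 = 84
  T = 53 + 5·84 = 473
Policy B (B − 44):
  B = 65 − 44 = 21
  T = 53 + 5·21 = 158
T: 473 − 158 = 315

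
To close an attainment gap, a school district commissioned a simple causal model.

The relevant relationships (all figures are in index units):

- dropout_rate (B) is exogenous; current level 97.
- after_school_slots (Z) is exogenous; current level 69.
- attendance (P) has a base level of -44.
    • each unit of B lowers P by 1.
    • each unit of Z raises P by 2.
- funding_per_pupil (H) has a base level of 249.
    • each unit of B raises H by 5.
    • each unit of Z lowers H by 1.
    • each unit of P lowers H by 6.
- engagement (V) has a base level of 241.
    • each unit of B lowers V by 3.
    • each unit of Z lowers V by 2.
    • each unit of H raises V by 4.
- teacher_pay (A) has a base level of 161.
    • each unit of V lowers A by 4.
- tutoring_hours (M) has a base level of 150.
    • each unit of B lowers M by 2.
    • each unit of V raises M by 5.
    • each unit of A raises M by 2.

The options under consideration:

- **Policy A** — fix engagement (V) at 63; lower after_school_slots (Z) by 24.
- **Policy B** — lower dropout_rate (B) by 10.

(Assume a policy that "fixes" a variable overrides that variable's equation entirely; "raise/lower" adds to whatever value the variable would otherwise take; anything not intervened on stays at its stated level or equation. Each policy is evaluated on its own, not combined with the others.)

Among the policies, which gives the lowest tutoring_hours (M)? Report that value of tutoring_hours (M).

Policy A (V := 63, Z − 24):
  B = 97
  Z = 69 − 24 = 45
  P = -44 − 97 + 2·45 = -51
  H = 249 + 5·97 − 45 − 6·(-51) = 995
  V = 63
  A = 161 − 4·63 = -91
  M = 150 − 2·97 + 5·63 + 2·(-91) = 89
Policy B (B − 10):
  B = 97 − 10 = 87
  Z = 69
  P = -44 − 87 + 2·69 = 7
  H = 249 + 5·87 − 69 − 6·7 = 573
  V = 241 − 3·87 − 2·69 + 4·573 = 2134
  A = 161 − 4·2134 = -8375
  M = 150 − 2·87 + 5·2134 + 2·(-8375) = -6104
Comparing — Policy A: M=89, Policy B: M=-6104. Lowest is -6104 (Policy B).

-6104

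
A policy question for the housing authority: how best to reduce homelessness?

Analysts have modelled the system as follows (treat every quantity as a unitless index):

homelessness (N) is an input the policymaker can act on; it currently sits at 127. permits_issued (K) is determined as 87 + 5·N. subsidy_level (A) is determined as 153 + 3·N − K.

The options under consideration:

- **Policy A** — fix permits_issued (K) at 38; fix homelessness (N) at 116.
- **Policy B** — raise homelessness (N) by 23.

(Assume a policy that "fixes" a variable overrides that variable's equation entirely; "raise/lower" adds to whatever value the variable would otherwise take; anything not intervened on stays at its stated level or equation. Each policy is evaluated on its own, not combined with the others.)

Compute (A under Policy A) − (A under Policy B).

Policy A (K := 38, N := 116):
  N = 116
  K = 38
  A = 153 + 3·116 − 38 = 463
Policy B (N + 23):
  N = 127 + 23 = 150
  K = 87 + 5·150 = 837
  A = 153 + 3·150 − 837 = -234
A: 463 − (-234) = 697

697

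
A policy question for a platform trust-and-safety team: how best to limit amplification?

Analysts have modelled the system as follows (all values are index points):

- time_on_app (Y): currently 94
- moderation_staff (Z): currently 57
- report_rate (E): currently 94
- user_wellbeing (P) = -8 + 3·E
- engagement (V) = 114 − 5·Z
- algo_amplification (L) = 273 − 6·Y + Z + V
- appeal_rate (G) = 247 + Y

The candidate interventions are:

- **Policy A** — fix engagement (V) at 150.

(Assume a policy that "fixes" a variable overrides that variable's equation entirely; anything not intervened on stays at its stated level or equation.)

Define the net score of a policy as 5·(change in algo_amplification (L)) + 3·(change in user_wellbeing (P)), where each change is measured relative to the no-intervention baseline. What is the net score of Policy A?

1605

Baseline:
  Y = 94
  Z = 57
  E = 94
  P = -8 + 3·94 = 274
  V = 114 − 5·57 = -171
  L = 273 − 6·94 + 57 + (-171) = -405
Policy A (V := 150):
  Y = 94
  Z = 57
  E = 94
  P = -8 + 3·94 = 274
  V = 150
  L = 273 − 6·94 + 57 + 150 = -84
ΔL = -84 − (-405) = 321; ΔP = 274 − 274 = 0
Score = 5·321 + 3·0 = 1605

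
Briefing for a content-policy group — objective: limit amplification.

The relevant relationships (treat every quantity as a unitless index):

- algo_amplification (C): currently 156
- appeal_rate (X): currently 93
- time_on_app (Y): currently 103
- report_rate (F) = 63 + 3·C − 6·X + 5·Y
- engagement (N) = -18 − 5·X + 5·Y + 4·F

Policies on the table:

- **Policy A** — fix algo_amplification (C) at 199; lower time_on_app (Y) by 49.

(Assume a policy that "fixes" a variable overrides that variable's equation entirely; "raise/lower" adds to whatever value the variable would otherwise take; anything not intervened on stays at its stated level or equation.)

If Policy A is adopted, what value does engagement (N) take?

1275

Policy A (C := 199, Y − 49):
  C = 199
  X = 93
  Y = 103 − 49 = 54
  F = 63 + 3·199 − 6·93 + 5·54 = 372
  N = -18 − 5·93 + 5·54 + 4·372 = 1275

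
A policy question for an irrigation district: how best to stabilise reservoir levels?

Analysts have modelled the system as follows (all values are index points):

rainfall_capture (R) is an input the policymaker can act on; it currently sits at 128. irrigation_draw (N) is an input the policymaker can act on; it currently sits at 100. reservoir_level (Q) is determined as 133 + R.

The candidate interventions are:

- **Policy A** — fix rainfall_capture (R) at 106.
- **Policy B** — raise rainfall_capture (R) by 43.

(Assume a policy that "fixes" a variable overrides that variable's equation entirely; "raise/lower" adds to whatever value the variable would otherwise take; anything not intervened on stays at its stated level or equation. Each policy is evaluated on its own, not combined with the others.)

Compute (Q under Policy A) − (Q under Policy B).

-65

Policy A (R := 106):
  R = 106
  Q = 133 + 106 = 239
Policy B (R + 43):
  R = 128 + 43 = 171
  Q = 133 + 171 = 304
Q: 239 − 304 = -65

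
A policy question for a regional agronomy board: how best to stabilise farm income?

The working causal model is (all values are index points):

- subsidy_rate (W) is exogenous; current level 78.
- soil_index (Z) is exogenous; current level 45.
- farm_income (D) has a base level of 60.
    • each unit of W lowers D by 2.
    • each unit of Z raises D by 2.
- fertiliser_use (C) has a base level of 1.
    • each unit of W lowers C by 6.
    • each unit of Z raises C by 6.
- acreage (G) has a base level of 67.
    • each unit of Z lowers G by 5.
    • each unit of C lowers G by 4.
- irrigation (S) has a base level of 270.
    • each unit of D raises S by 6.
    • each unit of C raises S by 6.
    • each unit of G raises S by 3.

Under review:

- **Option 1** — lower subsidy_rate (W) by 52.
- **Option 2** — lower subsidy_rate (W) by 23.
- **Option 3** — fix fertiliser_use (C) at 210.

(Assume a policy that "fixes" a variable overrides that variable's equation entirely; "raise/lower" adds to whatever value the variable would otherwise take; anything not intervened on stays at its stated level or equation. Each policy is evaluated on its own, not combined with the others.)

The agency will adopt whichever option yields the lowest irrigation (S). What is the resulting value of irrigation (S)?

-1500

Option 1 (W − 52):
  W = 78 − 52 = 26
  Z = 45
  D = 60 − 2·26 + 2·45 = 98
  C = 1 − 6·26 + 6·45 = 115
  G = 67 − 5·45 − 4·115 = -618
  S = 270 + 6·98 + 6·115 + 3·(-618) = -306
Option 2 (W − 23):
  W = 78 − 23 = 55
  Z = 45
  D = 60 − 2·55 + 2·45 = 40
  C = 1 − 6·55 + 6·45 = -59
  G = 67 − 5·45 − 4·(-59) = 78
  S = 270 + 6·40 + 6·(-59) + 3·78 = 390
Option 3 (C := 210):
  W = 78
  Z = 45
  D = 60 − 2·78 + 2·45 = -6
  C = 210
  G = 67 − 5·45 − 4·210 = -998
  S = 270 + 6·(-6) + 6·210 + 3·(-998) = -1500
Comparing — Option 1: S=-306, Option 2: S=390, Option 3: S=-1500. Lowest is -1500 (Option 3).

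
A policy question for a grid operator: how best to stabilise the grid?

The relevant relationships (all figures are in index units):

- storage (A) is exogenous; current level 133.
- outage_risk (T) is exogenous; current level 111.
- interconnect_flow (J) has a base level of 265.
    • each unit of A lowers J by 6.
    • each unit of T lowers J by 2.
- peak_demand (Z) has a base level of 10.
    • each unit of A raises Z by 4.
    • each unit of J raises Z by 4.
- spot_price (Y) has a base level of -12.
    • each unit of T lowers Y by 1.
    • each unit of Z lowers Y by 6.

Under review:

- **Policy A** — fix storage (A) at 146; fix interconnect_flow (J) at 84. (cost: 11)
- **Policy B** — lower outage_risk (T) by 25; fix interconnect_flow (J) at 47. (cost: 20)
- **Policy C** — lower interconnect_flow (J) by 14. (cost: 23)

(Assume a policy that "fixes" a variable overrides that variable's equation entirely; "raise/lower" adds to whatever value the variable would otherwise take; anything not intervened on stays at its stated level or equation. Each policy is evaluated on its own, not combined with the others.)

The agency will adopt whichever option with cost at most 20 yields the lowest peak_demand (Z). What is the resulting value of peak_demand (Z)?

Policy A (A := 146, J := 84):
  A = 146
  T = 111
  J = 84
  Z = 10 + 4·146 + 4·84 = 930
Policy B (T − 25, J := 47):
  A = 133
  T = 111 − 25 = 86
  J = 47
  Z = 10 + 4·133 + 4·47 = 730
Comparing — Policy A: Z=930, Policy B: Z=730. Lowest is 730 (Policy B).

730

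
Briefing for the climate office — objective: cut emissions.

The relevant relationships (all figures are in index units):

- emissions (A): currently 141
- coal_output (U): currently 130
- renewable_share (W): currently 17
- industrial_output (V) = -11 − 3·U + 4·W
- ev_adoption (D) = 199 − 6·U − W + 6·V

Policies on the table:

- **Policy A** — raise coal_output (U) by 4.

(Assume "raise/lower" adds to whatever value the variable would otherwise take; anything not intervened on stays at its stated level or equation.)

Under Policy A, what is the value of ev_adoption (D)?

Policy A (U + 4):
  U = 130 + 4 = 134
  W = 17
  V = -11 − 3·134 + 4·17 = -345
  D = 199 − 6·134 − 17 + 6·(-345) = -2692

-2692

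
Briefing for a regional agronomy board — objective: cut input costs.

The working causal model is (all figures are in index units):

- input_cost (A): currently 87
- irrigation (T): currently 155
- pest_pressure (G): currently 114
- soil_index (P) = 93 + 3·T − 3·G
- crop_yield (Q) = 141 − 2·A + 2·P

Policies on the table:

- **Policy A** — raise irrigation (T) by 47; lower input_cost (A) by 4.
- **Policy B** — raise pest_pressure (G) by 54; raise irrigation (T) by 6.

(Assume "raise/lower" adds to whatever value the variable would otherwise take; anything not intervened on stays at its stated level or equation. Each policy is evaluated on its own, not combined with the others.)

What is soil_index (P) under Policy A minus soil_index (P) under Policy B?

Policy A (T + 47, A − 4):
  T = 155 + 47 = 202
  G = 114
  P = 93 + 3·202 − 3·114 = 357
Policy B (G + 54, T + 6):
  T = 155 + 6 = 161
  G = 114 + 54 = 168
  P = 93 + 3·161 − 3·168 = 72
P: 357 − 72 = 285

285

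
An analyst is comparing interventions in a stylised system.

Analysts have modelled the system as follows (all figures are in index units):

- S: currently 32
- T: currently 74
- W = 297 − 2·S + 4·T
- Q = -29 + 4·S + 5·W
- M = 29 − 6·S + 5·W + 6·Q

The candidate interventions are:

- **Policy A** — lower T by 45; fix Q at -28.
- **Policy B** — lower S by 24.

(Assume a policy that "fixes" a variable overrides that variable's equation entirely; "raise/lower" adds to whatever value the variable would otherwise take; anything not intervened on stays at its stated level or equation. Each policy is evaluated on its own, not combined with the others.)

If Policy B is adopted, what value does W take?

577

Policy B (S − 24):
  S = 32 − 24 = 8
  T = 74
  W = 297 − 2·8 + 4·74 = 577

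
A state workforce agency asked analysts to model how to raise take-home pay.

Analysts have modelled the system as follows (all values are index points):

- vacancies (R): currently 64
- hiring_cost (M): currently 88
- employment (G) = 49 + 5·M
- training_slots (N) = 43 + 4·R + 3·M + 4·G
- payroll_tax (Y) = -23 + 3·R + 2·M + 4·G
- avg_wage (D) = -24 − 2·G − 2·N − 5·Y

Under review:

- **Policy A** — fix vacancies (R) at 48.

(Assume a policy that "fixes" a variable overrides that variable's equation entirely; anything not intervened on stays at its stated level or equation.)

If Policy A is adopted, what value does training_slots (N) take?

2455

Policy A (R := 48):
  R = 48
  M = 88
  G = 49 + 5·88 = 489
  N = 43 + 4·48 + 3·88 + 4·489 = 2455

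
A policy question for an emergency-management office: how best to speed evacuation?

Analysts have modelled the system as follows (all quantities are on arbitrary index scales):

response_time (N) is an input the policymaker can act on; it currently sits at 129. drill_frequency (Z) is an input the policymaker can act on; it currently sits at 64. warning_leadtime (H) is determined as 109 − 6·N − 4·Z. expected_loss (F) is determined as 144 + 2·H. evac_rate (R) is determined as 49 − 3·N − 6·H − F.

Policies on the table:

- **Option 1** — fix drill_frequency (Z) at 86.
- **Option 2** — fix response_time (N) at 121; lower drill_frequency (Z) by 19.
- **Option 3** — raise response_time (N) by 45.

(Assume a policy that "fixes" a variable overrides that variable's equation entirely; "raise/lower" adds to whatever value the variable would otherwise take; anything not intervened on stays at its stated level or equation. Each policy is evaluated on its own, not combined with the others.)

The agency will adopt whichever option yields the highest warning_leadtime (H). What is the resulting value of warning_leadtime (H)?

Option 1 (Z := 86):
  N = 129
  Z = 86
  H = 109 − 6·129 − 4·86 = -1009
Option 2 (N := 121, Z − 19):
  N = 121
  Z = 64 − 19 = 45
  H = 109 − 6·121 − 4·45 = -797
Option 3 (N + 45):
  N = 129 + 45 = 174
  Z = 64
  H = 109 − 6·174 − 4·64 = -1191
Comparing — Option 1: H=-1009, Option 2: H=-797, Option 3: H=-1191. Highest is -797 (Option 2).

-797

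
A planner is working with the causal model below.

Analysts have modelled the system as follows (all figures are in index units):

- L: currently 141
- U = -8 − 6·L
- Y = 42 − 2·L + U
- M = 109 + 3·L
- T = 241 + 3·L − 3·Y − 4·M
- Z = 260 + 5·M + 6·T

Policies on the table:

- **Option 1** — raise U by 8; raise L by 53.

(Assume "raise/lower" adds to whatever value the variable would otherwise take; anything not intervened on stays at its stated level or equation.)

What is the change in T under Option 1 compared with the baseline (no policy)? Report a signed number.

Baseline:
  L = 141
  U = -8 − 6·141 = -854
  Y = 42 − 2·141 + (-854) = -1094
  M = 109 + 3·141 = 532
  T = 241 + 3·141 − 3·(-1094) − 4·532 = 1818
Option 1 (U + 8, L + 53):
  L = 141 + 53 = 194
  U = -8 − 6·194 (+8 from intervention) = -1164
  Y = 42 − 2·194 + (-1164) = -1510
  M = 109 + 3·194 = 691
  T = 241 + 3·194 − 3·(-1510) − 4·691 = 2589
Change in T: 2589 − 1818 = 771

771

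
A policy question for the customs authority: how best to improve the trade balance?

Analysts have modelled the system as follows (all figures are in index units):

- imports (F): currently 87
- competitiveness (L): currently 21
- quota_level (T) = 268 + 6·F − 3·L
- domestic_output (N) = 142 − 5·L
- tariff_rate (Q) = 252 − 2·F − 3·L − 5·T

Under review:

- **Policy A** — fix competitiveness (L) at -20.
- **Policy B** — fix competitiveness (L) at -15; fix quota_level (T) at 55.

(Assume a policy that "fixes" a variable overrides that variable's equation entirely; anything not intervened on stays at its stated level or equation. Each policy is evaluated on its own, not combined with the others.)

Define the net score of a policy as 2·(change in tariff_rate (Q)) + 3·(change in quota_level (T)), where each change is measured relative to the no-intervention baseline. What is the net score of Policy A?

Baseline:
  F = 87
  L = 21
  T = 268 + 6·87 − 3·21 = 727
  Q = 252 − 2·87 − 3·21 − 5·727 = -3620
Policy A (L := -20):
  F = 87
  L = -20
  T = 268 + 6·87 − 3·(-20) = 850
  Q = 252 − 2·87 − 3·(-20) − 5·850 = -4112
ΔQ = -4112 − (-3620) = -492; ΔT = 850 − 727 = 123
Score = 2·(-492) + 3·123 = -615

-615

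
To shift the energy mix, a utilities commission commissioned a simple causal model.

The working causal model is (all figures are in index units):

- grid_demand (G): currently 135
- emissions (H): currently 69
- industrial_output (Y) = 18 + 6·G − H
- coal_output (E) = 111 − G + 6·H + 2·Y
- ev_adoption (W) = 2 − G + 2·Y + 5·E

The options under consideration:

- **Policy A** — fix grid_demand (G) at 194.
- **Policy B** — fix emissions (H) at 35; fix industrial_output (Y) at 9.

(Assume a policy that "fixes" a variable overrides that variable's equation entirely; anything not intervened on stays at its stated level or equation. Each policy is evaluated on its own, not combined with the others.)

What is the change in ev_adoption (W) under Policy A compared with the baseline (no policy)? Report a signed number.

Baseline:
  G = 135
  H = 69
  Y = 18 + 6·135 − 69 = 759
  E = 111 − 135 + 6·69 + 2·759 = 1908
  W = 2 − 135 + 2·759 + 5·1908 = 10925
Policy A (G := 194):
  G = 194
  H = 69
  Y = 18 + 6·194 − 69 = 1113
  E = 111 − 194 + 6·69 + 2·1113 = 2557
  W = 2 − 194 + 2·1113 + 5·2557 = 14819
Change in W: 14819 − 10925 = 3894

3894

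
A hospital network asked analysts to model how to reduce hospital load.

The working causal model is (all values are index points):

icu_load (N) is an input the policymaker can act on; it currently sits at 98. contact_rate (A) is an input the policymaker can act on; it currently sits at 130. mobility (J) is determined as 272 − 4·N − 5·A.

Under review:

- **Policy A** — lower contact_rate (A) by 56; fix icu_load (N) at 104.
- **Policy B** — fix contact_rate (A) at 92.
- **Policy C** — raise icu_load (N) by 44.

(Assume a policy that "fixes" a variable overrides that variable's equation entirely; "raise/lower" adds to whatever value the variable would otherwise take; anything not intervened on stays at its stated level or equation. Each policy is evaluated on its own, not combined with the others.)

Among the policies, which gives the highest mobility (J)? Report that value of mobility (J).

-514

Policy A (A − 56, N := 104):
  N = 104
  A = 130 − 56 = 74
  J = 272 − 4·104 − 5·74 = -514
Policy B (A := 92):
  N = 98
  A = 92
  J = 272 − 4·98 − 5·92 = -580
Policy C (N + 44):
  N = 98 + 44 = 142
  A = 130
  J = 272 − 4·142 − 5·130 = -946
Comparing — Policy A: J=-514, Policy B: J=-580, Policy C: J=-946. Highest is -514 (Policy A).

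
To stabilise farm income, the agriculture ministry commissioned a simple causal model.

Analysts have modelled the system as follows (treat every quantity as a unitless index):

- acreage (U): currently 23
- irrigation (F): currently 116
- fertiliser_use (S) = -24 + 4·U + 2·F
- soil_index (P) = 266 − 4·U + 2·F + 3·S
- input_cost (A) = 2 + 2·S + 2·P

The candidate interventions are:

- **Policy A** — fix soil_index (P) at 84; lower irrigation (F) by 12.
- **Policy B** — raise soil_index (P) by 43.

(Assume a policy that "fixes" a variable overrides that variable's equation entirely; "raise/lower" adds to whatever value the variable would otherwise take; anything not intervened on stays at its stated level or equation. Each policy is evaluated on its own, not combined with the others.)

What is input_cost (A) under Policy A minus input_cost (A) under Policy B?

Policy A (P := 84, F − 12):
  U = 23
  F = 116 − 12 = 104
  S = -24 + 4·23 + 2·104 = 276
  P = 84
  A = 2 + 2·276 + 2·84 = 722
Policy B (P + 43):
  U = 23
  F = 116
  S = -24 + 4·23 + 2·116 = 300
  P = 266 − 4·23 + 2·116 + 3·300 (+43 from intervention) = 1349
  A = 2 + 2·300 + 2·1349 = 3300
A: 722 − 3300 = -2578

-2578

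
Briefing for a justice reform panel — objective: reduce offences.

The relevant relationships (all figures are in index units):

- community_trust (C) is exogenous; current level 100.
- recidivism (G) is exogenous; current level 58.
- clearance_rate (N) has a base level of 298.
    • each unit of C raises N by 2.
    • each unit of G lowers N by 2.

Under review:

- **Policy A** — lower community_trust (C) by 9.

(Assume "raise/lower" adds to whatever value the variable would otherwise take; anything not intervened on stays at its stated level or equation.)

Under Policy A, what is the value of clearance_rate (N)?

Policy A (C − 9):
  C = 100 − 9 = 91
  G = 58
  N = 298 + 2·91 − 2·58 = 364

364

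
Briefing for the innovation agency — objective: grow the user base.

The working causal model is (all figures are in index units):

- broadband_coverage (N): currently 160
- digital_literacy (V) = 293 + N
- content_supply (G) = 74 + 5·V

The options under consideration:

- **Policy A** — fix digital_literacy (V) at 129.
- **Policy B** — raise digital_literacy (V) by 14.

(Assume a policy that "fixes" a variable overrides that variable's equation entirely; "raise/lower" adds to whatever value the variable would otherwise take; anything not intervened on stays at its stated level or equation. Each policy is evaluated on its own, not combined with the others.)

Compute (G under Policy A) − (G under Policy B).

Policy A (V := 129):
  N = 160
  V = 129
  G = 74 + 5·129 = 719
Policy B (V + 14):
  N = 160
  V = 293 + 160 (+14 from intervention) = 467
  G = 74 + 5·467 = 2409
G: 719 − 2409 = -1690

-1690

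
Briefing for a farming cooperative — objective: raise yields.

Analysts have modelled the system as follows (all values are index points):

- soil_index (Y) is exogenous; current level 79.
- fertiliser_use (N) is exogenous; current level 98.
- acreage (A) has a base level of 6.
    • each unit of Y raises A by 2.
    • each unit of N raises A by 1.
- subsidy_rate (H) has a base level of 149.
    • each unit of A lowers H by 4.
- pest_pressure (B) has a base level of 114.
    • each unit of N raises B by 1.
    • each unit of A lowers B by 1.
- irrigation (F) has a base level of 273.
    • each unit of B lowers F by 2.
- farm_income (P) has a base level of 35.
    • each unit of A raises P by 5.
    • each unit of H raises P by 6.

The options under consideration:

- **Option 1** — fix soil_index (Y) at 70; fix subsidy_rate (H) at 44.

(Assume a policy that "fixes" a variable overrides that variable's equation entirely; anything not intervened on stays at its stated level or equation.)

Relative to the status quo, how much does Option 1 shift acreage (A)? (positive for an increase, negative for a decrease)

Baseline:
  Y = 79
  N = 98
  A = 6 + 2·79 + 98 = 262
Option 1 (Y := 70, H := 44):
  Y = 70
  N = 98
  A = 6 + 2·70 + 98 = 244
Change in A: 244 − 262 = -18

-18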